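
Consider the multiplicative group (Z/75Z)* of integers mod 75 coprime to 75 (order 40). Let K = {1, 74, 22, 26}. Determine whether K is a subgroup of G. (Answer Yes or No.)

No

22 ∈ K but its inverse 58 ∉ K, so K is not a subgroup.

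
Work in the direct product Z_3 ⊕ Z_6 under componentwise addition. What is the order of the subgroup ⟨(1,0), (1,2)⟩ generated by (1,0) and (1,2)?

|⟨(1,0)⟩| = 3 and |⟨(1,2)⟩| = 3, so |H| is a multiple of lcm(3, 3) = 3 and divides |G| = 18.
Closing under the operation: H = {(0,0), (0,2), (0,4), (1,0), (1,2), (1,4), (2,0), (2,2), (2,4)}, so |H| = 9.

9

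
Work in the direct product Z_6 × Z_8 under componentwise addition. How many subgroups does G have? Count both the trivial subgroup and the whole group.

22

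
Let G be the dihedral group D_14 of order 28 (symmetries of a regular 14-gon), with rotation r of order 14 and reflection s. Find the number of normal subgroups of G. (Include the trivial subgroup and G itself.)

G has 28 subgroups. Checking conjugation-invariance by order — order 1: 1/1 normal; order 2: 1/15 normal; order 4: 0/7 normal; order 7: 1/1 normal; order 14: 3/3 normal; order 28: 1/1 normal.
Total normal subgroups: 7.

7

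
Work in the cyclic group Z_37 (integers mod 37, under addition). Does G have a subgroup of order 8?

8 does not divide |G| = 37, so by Lagrange no subgroup of order 8 exists.

No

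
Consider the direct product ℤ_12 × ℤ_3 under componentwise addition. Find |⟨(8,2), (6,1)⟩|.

|⟨(8,2)⟩| = 3 and |⟨(6,1)⟩| = 6, so |H| is a multiple of lcm(3, 6) = 6 and divides |G| = 36.
Closing under the operation: H = {(0,0), (0,1), (0,2), (2,0), (2,1), (2,2), (4,0), (4,1), (4,2), (6,0), (6,1), (6,2), (8,0), (8,1), (8,2), (10,0), (10,1), (10,2)}, so |H| = 18.

18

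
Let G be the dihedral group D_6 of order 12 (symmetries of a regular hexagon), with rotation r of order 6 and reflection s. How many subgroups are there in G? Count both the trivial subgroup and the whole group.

16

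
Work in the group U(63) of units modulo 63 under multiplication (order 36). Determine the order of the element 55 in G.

2

Compute successive powers of 55 mod 63: 55, 1; 55^2 ≡ 1 (mod 63).
So |⟨55⟩| = 2.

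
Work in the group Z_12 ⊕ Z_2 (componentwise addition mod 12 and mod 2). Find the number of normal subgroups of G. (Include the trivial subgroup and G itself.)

16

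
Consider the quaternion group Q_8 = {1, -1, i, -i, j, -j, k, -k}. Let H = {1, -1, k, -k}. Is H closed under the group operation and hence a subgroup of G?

|H| = 4 divides |G| = 8, consistent with Lagrange.
H contains the identity, every element's inverse is in H, and H is closed under ·: it is a subgroup.
In fact H = ⟨-k⟩.

Yes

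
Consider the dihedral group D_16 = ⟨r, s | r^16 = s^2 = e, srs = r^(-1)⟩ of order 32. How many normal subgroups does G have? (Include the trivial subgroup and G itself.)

8

G has 36 subgroups. Checking conjugation-invariance by order — order 1: 1/1 normal; order 2: 1/17 normal; order 4: 1/9 normal; order 8: 1/5 normal; order 16: 3/3 normal; order 32: 1/1 normal.
Total normal subgroups: 8.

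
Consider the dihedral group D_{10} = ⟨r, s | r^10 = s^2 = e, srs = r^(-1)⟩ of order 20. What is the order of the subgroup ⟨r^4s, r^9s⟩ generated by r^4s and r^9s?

|⟨r^4s⟩| = 2 and |⟨r^9s⟩| = 2, so |H| is a multiple of lcm(2, 2) = 2 and divides |G| = 20.
Closing under the operation: H = {e, r^5, r^4s, r^9s}, so |H| = 4.

4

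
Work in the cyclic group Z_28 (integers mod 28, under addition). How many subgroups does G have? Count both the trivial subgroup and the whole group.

6

Subgroups of the cyclic group Z_28 correspond bijectively to divisors of 28.
Divisors of 28: 1, 2, 4, 7, 14, 28.
So Z_28 has 6 subgroups.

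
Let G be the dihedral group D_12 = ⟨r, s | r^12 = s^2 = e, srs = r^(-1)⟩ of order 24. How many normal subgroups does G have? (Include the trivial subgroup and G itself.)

G has 34 subgroups. Checking conjugation-invariance by order — order 1: 1/1 normal; order 2: 1/13 normal; order 3: 1/1 normal; order 4: 1/7 normal; order 6: 1/5 normal; order 8: 0/3 normal; order 12: 3/3 normal; order 24: 1/1 normal.
Total normal subgroups: 9.

9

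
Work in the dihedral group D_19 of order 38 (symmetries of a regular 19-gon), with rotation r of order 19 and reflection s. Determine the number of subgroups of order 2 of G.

|G| = 38 and 2 | 38, so subgroups of order 2 are possible by Lagrange.
The subgroups of order 2 are: {e, r^10s}; {e, r^11s}; {e, r^12s}; {e, r^13s}; … (19 in all).
So G has 19 subgroups of order 2.

19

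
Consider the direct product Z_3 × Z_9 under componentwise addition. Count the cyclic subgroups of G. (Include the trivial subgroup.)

A cyclic subgroup of order d is generated by each of its φ(d) elements of order d, so the cyclic subgroups of order d number (#elements of order d)/φ(d).
Cyclic subgroups by order — order 1: 1; order 3: 4; order 9: 3.
Total: 8.

8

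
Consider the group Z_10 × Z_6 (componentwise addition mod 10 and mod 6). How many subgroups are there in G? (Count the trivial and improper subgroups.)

|G| = 60, so by Lagrange every subgroup order divides 60. Divisors: 1, 2, 3, 4, 5, 6, 10, 12, 15, 20, 30, 60.
Subgroups by order — order 1: 1; order 2: 3; order 3: 1; order 4: 1; order 5: 1; order 6: 3; order 10: 3; order 12: 1; order 15: 1; order 20: 1; order 30: 3; order 60: 1.
Total: 1 + 3 + 1 + 1 + 1 + 3 + 3 + 1 + 1 + 1 + 3 + 1 = 20.

20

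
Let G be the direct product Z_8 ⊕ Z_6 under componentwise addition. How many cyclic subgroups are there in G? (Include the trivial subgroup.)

16

Group the elements of G by the cyclic subgroup they generate; each cyclic subgroup of order d accounts for φ(d) elements.
Cyclic subgroups by order — order 1: 1; order 2: 3; order 3: 1; order 4: 2; order 6: 3; order 8: 2; order 12: 2; order 24: 2.
Total: 16.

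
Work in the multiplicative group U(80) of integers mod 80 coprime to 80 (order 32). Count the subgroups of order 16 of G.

7

|G| = 32 and 16 | 32, so subgroups of order 16 are possible by Lagrange.
The subgroups of order 16 are: {1, 7, 9, 11, 13, 19, 23, 37, 41, 47, 49, 51, 53, 59, 63, 77}; {1, 3, 9, 11, 17, 19, 27, 33, 41, 43, 49, 51, 57, 59, 67, 73}; {1, 9, 11, 19, 21, 29, 31, 39, 41, 49, 51, 59, 61, 69, 71, 79}; {1, 9, 13, 17, 21, 29, 33, 37, 41, 49, 53, 57, 61, 69, 73, 77}; … (7 in all).
So G has 7 subgroups of order 16.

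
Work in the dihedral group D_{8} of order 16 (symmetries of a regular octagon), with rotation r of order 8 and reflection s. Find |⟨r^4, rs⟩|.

|⟨r^4⟩| = 2 and |⟨rs⟩| = 2, so |H| is a multiple of lcm(2, 2) = 2 and divides |G| = 16.
Closing under the operation: H = {e, r^4, rs, r^5s}, so |H| = 4.

4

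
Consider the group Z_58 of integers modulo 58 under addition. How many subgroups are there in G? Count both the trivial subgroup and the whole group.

Subgroups of the cyclic group Z_58 correspond bijectively to divisors of 58.
Divisors of 58: 1, 2, 29, 58.
So Z_58 has 4 subgroups.

4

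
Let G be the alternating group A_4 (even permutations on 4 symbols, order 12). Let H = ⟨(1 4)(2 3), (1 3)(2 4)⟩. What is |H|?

4

|⟨(1 4)(2 3)⟩| = 2 and |⟨(1 3)(2 4)⟩| = 2, so |H| is a multiple of lcm(2, 2) = 2 and divides |G| = 12.
Closing under the operation: H = {e, (1 2)(3 4), (1 3)(2 4), (1 4)(2 3)}, so |H| = 4.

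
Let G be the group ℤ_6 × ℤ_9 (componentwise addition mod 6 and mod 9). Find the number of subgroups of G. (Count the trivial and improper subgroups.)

20

|G| = 54, so by Lagrange every subgroup order divides 54. Divisors: 1, 2, 3, 6, 9, 18, 27, 54.
Subgroups by order — order 1: 1; order 2: 1; order 3: 4; order 6: 4; order 9: 4; order 18: 4; order 27: 1; order 54: 1.
Total: 1 + 1 + 4 + 4 + 4 + 4 + 1 + 1 = 20.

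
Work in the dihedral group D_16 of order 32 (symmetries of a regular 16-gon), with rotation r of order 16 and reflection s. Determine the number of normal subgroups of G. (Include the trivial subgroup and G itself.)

8

G has 36 subgroups. Checking conjugation-invariance by order — order 1: 1/1 normal; order 2: 1/17 normal; order 4: 1/9 normal; order 8: 1/5 normal; order 16: 3/3 normal; order 32: 1/1 normal.
Total normal subgroups: 8.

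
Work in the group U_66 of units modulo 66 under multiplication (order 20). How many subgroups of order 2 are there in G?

3

|G| = 20 and 2 | 20, so subgroups of order 2 are possible by Lagrange.
The subgroups of order 2 are: {1, 23}; {1, 43}; {1, 65}.
So G has 3 subgroups of order 2.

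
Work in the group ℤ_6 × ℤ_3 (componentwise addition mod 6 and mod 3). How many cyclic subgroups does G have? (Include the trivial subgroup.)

10

Group the elements of G by the cyclic subgroup they generate; each cyclic subgroup of order d accounts for φ(d) elements.
Cyclic subgroups by order — order 1: 1; order 2: 1; order 3: 4; order 6: 4.
Total: 10.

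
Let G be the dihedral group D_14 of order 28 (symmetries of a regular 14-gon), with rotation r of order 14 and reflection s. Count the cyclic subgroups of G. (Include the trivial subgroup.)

A cyclic subgroup of order d is generated by each of its φ(d) elements of order d, so the cyclic subgroups of order d number (#elements of order d)/φ(d).
Cyclic subgroups by order — order 1: 1; order 2: 15; order 7: 1; order 14: 1.
Total: 18.

18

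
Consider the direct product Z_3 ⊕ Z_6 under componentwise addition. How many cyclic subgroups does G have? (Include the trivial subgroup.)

10

Each element a generates a cyclic subgroup ⟨a⟩; distinct elements may generate the same one (a cyclic group of order d has φ(d) generators).
Cyclic subgroups by order — order 1: 1; order 2: 1; order 3: 4; order 6: 4.
Total: 10.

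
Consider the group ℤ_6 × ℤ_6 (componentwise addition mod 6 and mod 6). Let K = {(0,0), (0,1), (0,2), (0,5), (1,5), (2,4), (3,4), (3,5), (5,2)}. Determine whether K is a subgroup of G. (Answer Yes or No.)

No

(2,4) ∈ K but its inverse (4,2) ∉ K, so K is not a subgroup.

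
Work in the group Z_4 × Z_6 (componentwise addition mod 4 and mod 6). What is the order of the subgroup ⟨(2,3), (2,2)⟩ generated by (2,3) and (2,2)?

12

|⟨(2,3)⟩| = 2 and |⟨(2,2)⟩| = 6, so |H| is a multiple of lcm(2, 6) = 6 and divides |G| = 24.
Closing under the operation: H = {(0,0), (0,1), (0,2), (0,3), (0,4), (0,5), (2,0), (2,1), (2,2), (2,3), (2,4), (2,5)}, so |H| = 12.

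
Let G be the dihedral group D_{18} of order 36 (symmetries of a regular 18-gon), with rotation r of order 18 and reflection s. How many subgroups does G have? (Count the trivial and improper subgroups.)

|G| = 36, so by Lagrange every subgroup order divides 36. Divisors: 1, 2, 3, 4, 6, 9, 12, 18, 36.
Subgroups by order — order 1: 1; order 2: 19; order 3: 1; order 4: 9; order 6: 7; order 9: 1; order 12: 3; order 18: 3; order 36: 1.
Total: 1 + 19 + 1 + 9 + 7 + 1 + 3 + 3 + 1 = 45.

45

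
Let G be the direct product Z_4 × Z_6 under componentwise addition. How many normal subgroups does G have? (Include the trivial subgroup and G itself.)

G is abelian, so every subgroup is normal.
G has 16 subgroups in total, hence 16 normal subgroups.

16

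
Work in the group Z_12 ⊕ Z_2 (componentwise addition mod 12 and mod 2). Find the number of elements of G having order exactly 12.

8

An element (a,b) has order lcm(ord(a), ord(b)); count pairs with lcm equal to 12.
Enumerating gives 8 such elements.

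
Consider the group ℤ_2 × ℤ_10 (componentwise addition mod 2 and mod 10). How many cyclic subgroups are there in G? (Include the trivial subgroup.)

8

A cyclic subgroup of order d is generated by each of its φ(d) elements of order d, so the cyclic subgroups of order d number (#elements of order d)/φ(d).
Cyclic subgroups by order — order 1: 1; order 2: 3; order 5: 1; order 10: 3.
Total: 8.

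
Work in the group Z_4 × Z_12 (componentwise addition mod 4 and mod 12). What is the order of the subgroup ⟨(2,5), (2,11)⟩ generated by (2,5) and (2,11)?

|⟨(2,5)⟩| = 12 and |⟨(2,11)⟩| = 12, so |H| is a multiple of lcm(12, 12) = 12 and divides |G| = 48.
Closing under the operation: H = {(0,0), (0,2), (0,4), (0,6), (0,8), (0,10), (2,1), (2,3), (2,5), (2,7), (2,9), (2,11)}, so |H| = 12.

12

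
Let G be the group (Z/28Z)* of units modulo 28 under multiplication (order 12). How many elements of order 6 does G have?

The elements of order 6 are: 3, 5, 11, 17, 19, 23.
That's 6.

6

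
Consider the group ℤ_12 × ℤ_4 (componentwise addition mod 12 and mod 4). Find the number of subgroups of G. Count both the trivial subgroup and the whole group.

|G| = 48, so by Lagrange every subgroup order divides 48. Divisors: 1, 2, 3, 4, 6, 8, 12, 16, 24, 48.
Subgroups by order — order 1: 1; order 2: 3; order 3: 1; order 4: 7; order 6: 3; order 8: 3; order 12: 7; order 16: 1; order 24: 3; order 48: 1.
Total: 1 + 3 + 1 + 7 + 3 + 3 + 7 + 1 + 3 + 1 = 30.

30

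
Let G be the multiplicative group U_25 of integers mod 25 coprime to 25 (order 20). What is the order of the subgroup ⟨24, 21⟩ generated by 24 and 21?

|⟨24⟩| = 2 and |⟨21⟩| = 5, so |H| is a multiple of lcm(2, 5) = 10 and divides |G| = 20.
Closing under the operation: H = {1, 4, 6, 9, 11, 14, 16, 19, 21, 24}, so |H| = 10.

10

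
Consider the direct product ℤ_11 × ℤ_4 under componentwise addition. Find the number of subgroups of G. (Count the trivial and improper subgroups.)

6

|G| = 44, so by Lagrange every subgroup order divides 44. Divisors: 1, 2, 4, 11, 22, 44.
Subgroups by order — order 1: 1; order 2: 1; order 4: 1; order 11: 1; order 22: 1; order 44: 1.
Total: 1 + 1 + 1 + 1 + 1 + 1 = 6.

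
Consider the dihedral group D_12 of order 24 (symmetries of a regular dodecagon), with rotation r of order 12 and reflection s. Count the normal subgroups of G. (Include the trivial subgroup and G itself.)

G has 34 subgroups. Checking conjugation-invariance by order — order 1: 1/1 normal; order 2: 1/13 normal; order 3: 1/1 normal; order 4: 1/7 normal; order 6: 1/5 normal; order 8: 0/3 normal; order 12: 3/3 normal; order 24: 1/1 normal.
Total normal subgroups: 9.

9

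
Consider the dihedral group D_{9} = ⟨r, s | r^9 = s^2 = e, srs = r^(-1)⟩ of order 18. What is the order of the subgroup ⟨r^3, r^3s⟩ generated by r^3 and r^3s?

6

|⟨r^3⟩| = 3 and |⟨r^3s⟩| = 2, so |H| is a multiple of lcm(3, 2) = 6 and divides |G| = 18.
Closing under the operation: H = {e, r^3, r^6, s, r^3s, r^6s}, so |H| = 6.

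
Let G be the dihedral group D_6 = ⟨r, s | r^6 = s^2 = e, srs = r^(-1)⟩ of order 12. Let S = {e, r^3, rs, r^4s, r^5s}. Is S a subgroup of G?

No

|S| = 5 does not divide |G| = 12, so by Lagrange S is not a subgroup.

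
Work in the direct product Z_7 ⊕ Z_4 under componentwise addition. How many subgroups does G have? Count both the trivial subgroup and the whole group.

6

|G| = 28, so by Lagrange every subgroup order divides 28. Divisors: 1, 2, 4, 7, 14, 28.
Subgroups by order — order 1: 1; order 2: 1; order 4: 1; order 7: 1; order 14: 1; order 28: 1.
Total: 1 + 1 + 1 + 1 + 1 + 1 = 6.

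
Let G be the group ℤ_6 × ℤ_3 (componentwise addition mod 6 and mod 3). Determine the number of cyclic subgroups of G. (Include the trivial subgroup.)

10

Group the elements of G by the cyclic subgroup they generate; each cyclic subgroup of order d accounts for φ(d) elements.
Cyclic subgroups by order — order 1: 1; order 2: 1; order 3: 4; order 6: 4.
Total: 10.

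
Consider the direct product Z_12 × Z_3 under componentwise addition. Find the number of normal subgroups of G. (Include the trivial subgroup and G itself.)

G is abelian, so every subgroup is normal.
G has 18 subgroups in total, hence 18 normal subgroups.

18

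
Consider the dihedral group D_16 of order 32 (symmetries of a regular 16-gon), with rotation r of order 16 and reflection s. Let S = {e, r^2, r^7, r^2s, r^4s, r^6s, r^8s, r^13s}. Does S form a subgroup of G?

r^7 ∈ S but its inverse r^9 ∉ S, so S is not a subgroup.

No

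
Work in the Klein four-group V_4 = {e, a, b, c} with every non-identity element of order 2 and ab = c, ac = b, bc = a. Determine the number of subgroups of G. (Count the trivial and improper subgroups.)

5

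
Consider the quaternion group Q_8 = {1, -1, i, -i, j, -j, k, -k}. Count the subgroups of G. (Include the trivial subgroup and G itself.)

|G| = 8, so by Lagrange every subgroup order divides 8. Divisors: 1, 2, 4, 8.
Subgroups by order — order 1: 1; order 2: 1; order 4: 3; order 8: 1.
Total: 1 + 1 + 3 + 1 = 6.

6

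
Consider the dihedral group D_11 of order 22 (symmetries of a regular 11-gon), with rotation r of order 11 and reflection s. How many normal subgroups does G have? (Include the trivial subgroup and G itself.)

3

G has 14 subgroups. Checking conjugation-invariance by order — order 1: 1/1 normal; order 2: 0/11 normal; order 11: 1/1 normal; order 22: 1/1 normal.
Total normal subgroups: 3.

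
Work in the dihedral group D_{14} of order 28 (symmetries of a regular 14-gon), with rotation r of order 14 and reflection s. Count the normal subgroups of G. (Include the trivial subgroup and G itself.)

G has 28 subgroups. Checking conjugation-invariance by order — order 1: 1/1 normal; order 2: 1/15 normal; order 4: 0/7 normal; order 7: 1/1 normal; order 14: 3/3 normal; order 28: 1/1 normal.
Total normal subgroups: 7.

7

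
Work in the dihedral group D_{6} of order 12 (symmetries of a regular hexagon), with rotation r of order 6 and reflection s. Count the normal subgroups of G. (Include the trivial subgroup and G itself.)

G has 16 subgroups. Checking conjugation-invariance by order — order 1: 1/1 normal; order 2: 1/7 normal; order 3: 1/1 normal; order 4: 0/3 normal; order 6: 3/3 normal; order 12: 1/1 normal.
Total normal subgroups: 7.

7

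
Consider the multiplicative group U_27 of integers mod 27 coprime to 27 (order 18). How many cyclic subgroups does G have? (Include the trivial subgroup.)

6

Each element a generates a cyclic subgroup ⟨a⟩; distinct elements may generate the same one (a cyclic group of order d has φ(d) generators).
Cyclic subgroups by order — order 1: 1; order 2: 1; order 3: 1; order 6: 1; order 9: 1; order 18: 1.
Total: 6.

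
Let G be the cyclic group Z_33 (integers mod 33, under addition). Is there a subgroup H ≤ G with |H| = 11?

Yes

11 | 33. A subgroup of order 11 is {0, 3, 6, 9, 12, 15, 18, 21, 24, 27, 30}.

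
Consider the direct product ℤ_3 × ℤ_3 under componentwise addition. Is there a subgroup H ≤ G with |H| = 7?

7 does not divide |G| = 9, so by Lagrange no subgroup of order 7 exists.

No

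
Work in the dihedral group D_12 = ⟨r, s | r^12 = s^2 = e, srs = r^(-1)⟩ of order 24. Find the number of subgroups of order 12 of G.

3

|G| = 24 and 12 | 24, so subgroups of order 12 are possible by Lagrange.
The subgroups of order 12 are: {e, r, r^2, r^3, r^4, r^5, r^6, r^7, r^8, r^9, r^10, r^11}; {e, r^2, r^4, r^6, r^8, r^10, s, r^2s, r^4s, r^6s, r^8s, r^10s}; {e, r^2, r^4, r^6, r^8, r^10, rs, r^3s, r^5s, r^7s, r^9s, r^11s}.
So G has 3 subgroups of order 12.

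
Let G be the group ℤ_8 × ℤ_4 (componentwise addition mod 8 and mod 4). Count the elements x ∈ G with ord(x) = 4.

An element (a,b) has order lcm(ord(a), ord(b)); count pairs with lcm equal to 4.
Enumerating gives 12 such elements.

12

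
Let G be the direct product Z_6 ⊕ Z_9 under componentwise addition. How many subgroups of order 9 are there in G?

4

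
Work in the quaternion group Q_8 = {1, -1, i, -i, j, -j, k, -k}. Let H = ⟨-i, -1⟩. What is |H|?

4

|⟨-i⟩| = 4 and |⟨-1⟩| = 2, so |H| is a multiple of lcm(4, 2) = 4 and divides |G| = 8.
Closing under the operation: H = {1, -1, i, -i}, so |H| = 4.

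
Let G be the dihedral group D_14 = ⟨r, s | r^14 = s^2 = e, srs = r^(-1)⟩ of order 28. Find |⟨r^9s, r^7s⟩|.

|⟨r^9s⟩| = 2 and |⟨r^7s⟩| = 2, so |H| is a multiple of lcm(2, 2) = 2 and divides |G| = 28.
Closing under the operation: H = {e, r^2, r^4, r^6, r^8, r^10, r^12, rs, r^3s, r^5s, r^7s, r^9s, r^11s, r^13s}, so |H| = 14.

14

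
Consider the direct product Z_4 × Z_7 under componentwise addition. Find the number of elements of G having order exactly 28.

12

An element (a,b) has order lcm(ord(a), ord(b)); count pairs with lcm equal to 28.
Enumerating gives 12 such elements.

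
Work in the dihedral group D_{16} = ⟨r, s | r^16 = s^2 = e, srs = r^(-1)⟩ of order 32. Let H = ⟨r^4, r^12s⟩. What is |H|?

8

|⟨r^4⟩| = 4 and |⟨r^12s⟩| = 2, so |H| is a multiple of lcm(4, 2) = 4 and divides |G| = 32.
Closing under the operation: H = {e, r^4, r^8, r^12, s, r^4s, r^8s, r^12s}, so |H| = 8.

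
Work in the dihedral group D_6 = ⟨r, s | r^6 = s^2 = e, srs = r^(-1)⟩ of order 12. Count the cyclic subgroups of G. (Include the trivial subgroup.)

A cyclic subgroup of order d is generated by each of its φ(d) elements of order d, so the cyclic subgroups of order d number (#elements of order d)/φ(d).
Cyclic subgroups by order — order 1: 1; order 2: 7; order 3: 1; order 6: 1.
Total: 10.

10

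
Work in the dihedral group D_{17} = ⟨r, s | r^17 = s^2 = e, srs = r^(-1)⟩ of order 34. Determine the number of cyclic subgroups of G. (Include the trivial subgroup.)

19

Each element a generates a cyclic subgroup ⟨a⟩; distinct elements may generate the same one (a cyclic group of order d has φ(d) generators).
Cyclic subgroups by order — order 1: 1; order 2: 17; order 17: 1.
Total: 19.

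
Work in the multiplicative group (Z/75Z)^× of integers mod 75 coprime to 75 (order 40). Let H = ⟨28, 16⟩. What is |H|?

|⟨28⟩| = 20 and |⟨16⟩| = 5, so |H| is a multiple of lcm(20, 5) = 20 and divides |G| = 40.
Closing under the operation: H = {1, 4, 7, 13, 16, 19, 22, 28, 31, 34, 37, 43, 46, 49, 52, 58, 61, 64, 67, 73}, so |H| = 20.

20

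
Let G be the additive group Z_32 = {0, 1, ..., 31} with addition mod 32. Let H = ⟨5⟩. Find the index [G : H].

1

|⟨5⟩| = 32 and |G| = 32.
By Lagrange, [G : H] = |G|/|H| = 32/32 = 1.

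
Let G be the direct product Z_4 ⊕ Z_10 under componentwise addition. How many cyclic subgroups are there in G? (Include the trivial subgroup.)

12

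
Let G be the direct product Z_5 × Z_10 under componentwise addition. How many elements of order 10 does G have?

An element (a,b) has order lcm(ord(a), ord(b)); count pairs with lcm equal to 10.
Enumerating gives 24 such elements.

24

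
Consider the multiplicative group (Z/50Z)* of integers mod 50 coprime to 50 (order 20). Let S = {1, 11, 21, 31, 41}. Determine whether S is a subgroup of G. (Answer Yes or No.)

|S| = 5 divides |G| = 20, consistent with Lagrange.
S contains the identity, every element's inverse is in S, and S is closed under ·: it is a subgroup.
In fact S = ⟨21⟩.

Yes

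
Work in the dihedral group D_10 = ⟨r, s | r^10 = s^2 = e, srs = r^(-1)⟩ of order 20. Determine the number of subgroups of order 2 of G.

|G| = 20 and 2 | 20, so subgroups of order 2 are possible by Lagrange.
The subgroups of order 2 are: {e, r^2s}; {e, r^3s}; {e, r^4s}; {e, r^5}; … (11 in all).
So G has 11 subgroups of order 2.

11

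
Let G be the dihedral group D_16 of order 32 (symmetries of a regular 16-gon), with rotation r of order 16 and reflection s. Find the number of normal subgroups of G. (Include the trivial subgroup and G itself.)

G has 36 subgroups. Checking conjugation-invariance by order — order 1: 1/1 normal; order 2: 1/17 normal; order 4: 1/9 normal; order 8: 1/5 normal; order 16: 3/3 normal; order 32: 1/1 normal.
Total normal subgroups: 8.

8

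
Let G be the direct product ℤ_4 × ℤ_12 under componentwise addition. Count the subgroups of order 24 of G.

|G| = 48 and 24 | 48, so subgroups of order 24 are possible by Lagrange.
The subgroups of order 24 are: {(0,0), (0,1), (0,2), (0,3), (0,4), (0,5), (0,6), (0,7), (0,8), (0,9), (0,10), (0,11), (2,0), (2,1), (2,2), (2,3), (2,4), (2,5), (2,6), (2,7), (2,8), (2,9), (2,10), (2,11)}; {(0,0), (0,2), (0,4), (0,6), (0,8), (0,10), (1,0), (1,2), (1,4), (1,6), (1,8), (1,10), (2,0), (2,2), (2,4), (2,6), (2,8), (2,10), (3,0), (3,2), (3,4), (3,6), (3,8), (3,10)}; {(0,0), (0,2), (0,4), (0,6), (0,8), (0,10), (1,1), (1,3), (1,5), (1,7), (1,9), (1,11), (2,0), (2,2), (2,4), (2,6), (2,8), (2,10), (3,1), (3,3), (3,5), (3,7), (3,9), (3,11)}.
So G has 3 subgroups of order 24.

3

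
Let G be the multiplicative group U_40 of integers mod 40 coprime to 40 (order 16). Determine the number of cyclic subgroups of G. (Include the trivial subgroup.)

12

A cyclic subgroup of order d is generated by each of its φ(d) elements of order d, so the cyclic subgroups of order d number (#elements of order d)/φ(d).
Cyclic subgroups by order — order 1: 1; order 2: 7; order 4: 4.
Total: 12.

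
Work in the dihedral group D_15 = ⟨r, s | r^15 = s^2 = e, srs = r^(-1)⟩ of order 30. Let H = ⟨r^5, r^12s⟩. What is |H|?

|⟨r^5⟩| = 3 and |⟨r^12s⟩| = 2, so |H| is a multiple of lcm(3, 2) = 6 and divides |G| = 30.
Closing under the operation: H = {e, r^5, r^10, r^2s, r^7s, r^12s}, so |H| = 6.

6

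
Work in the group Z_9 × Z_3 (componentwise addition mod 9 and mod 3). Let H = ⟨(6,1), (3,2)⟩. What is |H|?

|⟨(6,1)⟩| = 3 and |⟨(3,2)⟩| = 3, so |H| is a multiple of lcm(3, 3) = 3 and divides |G| = 27.
Closing under the operation: H = {(0,0), (3,2), (6,1)}, so |H| = 3.

3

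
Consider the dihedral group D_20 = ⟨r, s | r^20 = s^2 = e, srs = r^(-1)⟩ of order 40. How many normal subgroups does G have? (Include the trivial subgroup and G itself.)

9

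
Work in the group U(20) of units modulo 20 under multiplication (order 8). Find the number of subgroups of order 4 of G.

3

|G| = 8 and 4 | 8, so subgroups of order 4 are possible by Lagrange.
The subgroups of order 4 are: {1, 9, 11, 19}; {1, 9, 13, 17}; {1, 3, 7, 9}.
So G has 3 subgroups of order 4.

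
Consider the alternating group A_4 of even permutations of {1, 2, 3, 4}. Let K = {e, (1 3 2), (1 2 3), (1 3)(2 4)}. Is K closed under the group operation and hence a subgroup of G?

Closure fails: (1 3 2) ∘ (1 3)(2 4) = (1 2 4) ∉ K. So K is not a subgroup.

No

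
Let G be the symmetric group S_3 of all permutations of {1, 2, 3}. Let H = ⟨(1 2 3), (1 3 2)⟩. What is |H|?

|⟨(1 2 3)⟩| = 3 and |⟨(1 3 2)⟩| = 3, so |H| is a multiple of lcm(3, 3) = 3 and divides |G| = 6.
Closing under the operation: H = {e, (1 2 3), (1 3 2)}, so |H| = 3.

3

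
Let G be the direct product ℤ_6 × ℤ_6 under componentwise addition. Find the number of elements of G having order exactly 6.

24

An element (a,b) has order lcm(ord(a), ord(b)); count pairs with lcm equal to 6.
Enumerating gives 24 such elements.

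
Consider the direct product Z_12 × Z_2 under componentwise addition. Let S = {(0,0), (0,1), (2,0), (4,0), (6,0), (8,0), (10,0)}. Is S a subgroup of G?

No

|S| = 7 does not divide |G| = 24, so by Lagrange S is not a subgroup.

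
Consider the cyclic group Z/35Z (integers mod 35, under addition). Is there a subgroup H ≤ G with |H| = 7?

7 | 35. A subgroup of order 7 is {0, 5, 10, 15, 20, 25, 30}.

Yes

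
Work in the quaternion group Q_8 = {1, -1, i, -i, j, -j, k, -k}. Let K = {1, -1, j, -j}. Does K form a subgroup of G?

|K| = 4 divides |G| = 8, consistent with Lagrange.
K contains the identity, every element's inverse is in K, and K is closed under ·: it is a subgroup.
In fact K = ⟨j⟩.

Yes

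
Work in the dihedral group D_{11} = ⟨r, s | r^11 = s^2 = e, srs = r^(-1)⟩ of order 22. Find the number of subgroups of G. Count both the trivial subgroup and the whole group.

|G| = 22, so by Lagrange every subgroup order divides 22. Divisors: 1, 2, 11, 22.
Subgroups by order — order 1: 1; order 2: 11; order 11: 1; order 22: 1.
Total: 1 + 11 + 1 + 1 = 14.

14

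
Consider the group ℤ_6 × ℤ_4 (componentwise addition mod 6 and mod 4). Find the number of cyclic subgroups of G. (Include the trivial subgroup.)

12

Group the elements of G by the cyclic subgroup they generate; each cyclic subgroup of order d accounts for φ(d) elements.
Cyclic subgroups by order — order 1: 1; order 2: 3; order 3: 1; order 4: 2; order 6: 3; order 12: 2.
Total: 12.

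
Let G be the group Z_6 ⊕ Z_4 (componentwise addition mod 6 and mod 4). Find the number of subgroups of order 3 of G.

1

|G| = 24 and 3 | 24, so subgroups of order 3 are possible by Lagrange.
The subgroups of order 3 are: {(0,0), (2,0), (4,0)}.
So G has 1 subgroup of order 3.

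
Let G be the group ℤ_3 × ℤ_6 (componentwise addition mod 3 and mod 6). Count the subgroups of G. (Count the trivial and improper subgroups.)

|G| = 18, so by Lagrange every subgroup order divides 18. Divisors: 1, 2, 3, 6, 9, 18.
Subgroups by order — order 1: 1; order 2: 1; order 3: 4; order 6: 4; order 9: 1; order 18: 1.
Total: 1 + 1 + 4 + 4 + 1 + 1 = 12.

12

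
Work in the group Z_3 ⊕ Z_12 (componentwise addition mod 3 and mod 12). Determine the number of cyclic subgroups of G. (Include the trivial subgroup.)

15

Group the elements of G by the cyclic subgroup they generate; each cyclic subgroup of order d accounts for φ(d) elements.
Cyclic subgroups by order — order 1: 1; order 2: 1; order 3: 4; order 4: 1; order 6: 4; order 12: 4.
Total: 15.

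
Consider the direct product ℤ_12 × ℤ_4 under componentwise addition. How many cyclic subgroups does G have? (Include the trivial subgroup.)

20

Each element a generates a cyclic subgroup ⟨a⟩; distinct elements may generate the same one (a cyclic group of order d has φ(d) generators).
Cyclic subgroups by order — order 1: 1; order 2: 3; order 3: 1; order 4: 6; order 6: 3; order 12: 6.
Total: 20.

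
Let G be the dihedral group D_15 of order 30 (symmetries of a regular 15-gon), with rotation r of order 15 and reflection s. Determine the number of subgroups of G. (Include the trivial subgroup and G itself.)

|G| = 30, so by Lagrange every subgroup order divides 30. Divisors: 1, 2, 3, 5, 6, 10, 15, 30.
Subgroups by order — order 1: 1; order 2: 15; order 3: 1; order 5: 1; order 6: 5; order 10: 3; order 15: 1; order 30: 1.
Total: 1 + 15 + 1 + 1 + 5 + 3 + 1 + 1 = 28.

28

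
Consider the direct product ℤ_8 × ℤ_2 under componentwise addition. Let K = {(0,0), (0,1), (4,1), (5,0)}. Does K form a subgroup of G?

No

(5,0) ∈ K but its inverse (3,0) ∉ K, so K is not a subgroup.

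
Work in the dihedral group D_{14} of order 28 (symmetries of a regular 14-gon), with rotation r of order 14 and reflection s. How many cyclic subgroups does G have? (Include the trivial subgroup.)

18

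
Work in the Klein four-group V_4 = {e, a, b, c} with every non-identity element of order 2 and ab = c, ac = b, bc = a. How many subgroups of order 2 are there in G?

3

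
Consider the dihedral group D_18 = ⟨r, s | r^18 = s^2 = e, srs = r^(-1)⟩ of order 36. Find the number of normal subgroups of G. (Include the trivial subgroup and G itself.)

9

G has 45 subgroups. Checking conjugation-invariance by order — order 1: 1/1 normal; order 2: 1/19 normal; order 3: 1/1 normal; order 4: 0/9 normal; order 6: 1/7 normal; order 9: 1/1 normal; order 12: 0/3 normal; order 18: 3/3 normal; order 36: 1/1 normal.
Total normal subgroups: 9.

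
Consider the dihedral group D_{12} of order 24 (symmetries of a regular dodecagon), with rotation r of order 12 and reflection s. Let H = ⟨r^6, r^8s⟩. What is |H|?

|⟨r^6⟩| = 2 and |⟨r^8s⟩| = 2, so |H| is a multiple of lcm(2, 2) = 2 and divides |G| = 24.
Closing under the operation: H = {e, r^6, r^2s, r^8s}, so |H| = 4.

4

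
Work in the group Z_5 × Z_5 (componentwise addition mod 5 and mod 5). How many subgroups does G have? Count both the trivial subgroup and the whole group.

|G| = 25, so by Lagrange every subgroup order divides 25. Divisors: 1, 5, 25.
Subgroups by order — order 1: 1; order 5: 6; order 25: 1.
Total: 1 + 6 + 1 = 8.

8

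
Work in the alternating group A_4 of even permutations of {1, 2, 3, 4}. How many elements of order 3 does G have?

The elements of order 3 are: (2 3 4), (2 4 3), (1 2 3), (1 2 4), (1 3 2), (1 3 4), (1 4 2), (1 4 3).
That's 8.

8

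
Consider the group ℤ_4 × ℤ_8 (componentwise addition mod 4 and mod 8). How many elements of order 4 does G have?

12

An element (a,b) has order lcm(ord(a), ord(b)); count pairs with lcm equal to 4.
Enumerating gives 12 such elements.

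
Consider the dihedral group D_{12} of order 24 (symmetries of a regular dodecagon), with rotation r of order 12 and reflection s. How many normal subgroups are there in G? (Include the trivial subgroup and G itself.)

G has 34 subgroups. Checking conjugation-invariance by order — order 1: 1/1 normal; order 2: 1/13 normal; order 3: 1/1 normal; order 4: 1/7 normal; order 6: 1/5 normal; order 8: 0/3 normal; order 12: 3/3 normal; order 24: 1/1 normal.
Total normal subgroups: 9.

9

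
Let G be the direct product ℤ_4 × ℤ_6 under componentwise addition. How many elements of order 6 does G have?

An element (a,b) has order lcm(ord(a), ord(b)); count pairs with lcm equal to 6.
Enumerating gives 6 such elements.

6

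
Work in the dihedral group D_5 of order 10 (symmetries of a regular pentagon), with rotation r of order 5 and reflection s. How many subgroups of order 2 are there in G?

5

|G| = 10 and 2 | 10, so subgroups of order 2 are possible by Lagrange.
The subgroups of order 2 are: {e, r^2s}; {e, r^3s}; {e, r^4s}; {e, rs}; … (5 in all).
So G has 5 subgroups of order 2.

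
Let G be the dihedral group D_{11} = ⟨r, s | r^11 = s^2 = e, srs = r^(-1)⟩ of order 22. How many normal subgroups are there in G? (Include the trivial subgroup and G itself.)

G has 14 subgroups. Checking conjugation-invariance by order — order 1: 1/1 normal; order 2: 0/11 normal; order 11: 1/1 normal; order 22: 1/1 normal.
Total normal subgroups: 3.

3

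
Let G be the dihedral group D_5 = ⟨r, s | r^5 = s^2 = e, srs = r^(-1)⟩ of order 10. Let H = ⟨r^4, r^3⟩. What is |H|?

|⟨r^4⟩| = 5 and |⟨r^3⟩| = 5, so |H| is a multiple of lcm(5, 5) = 5 and divides |G| = 10.
Closing under the operation: H = {e, r, r^2, r^3, r^4}, so |H| = 5.

5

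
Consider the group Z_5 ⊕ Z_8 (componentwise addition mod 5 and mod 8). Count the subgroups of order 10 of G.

|G| = 40 and 10 | 40, so subgroups of order 10 are possible by Lagrange.
The subgroups of order 10 are: {(0,0), (0,4), (1,0), (1,4), (2,0), (2,4), (3,0), (3,4), (4,0), (4,4)}.
So G has 1 subgroup of order 10.

1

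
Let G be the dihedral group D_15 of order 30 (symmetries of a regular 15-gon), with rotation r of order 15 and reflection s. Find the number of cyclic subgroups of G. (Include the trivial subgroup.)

19

Group the elements of G by the cyclic subgroup they generate; each cyclic subgroup of order d accounts for φ(d) elements.
Cyclic subgroups by order — order 1: 1; order 2: 15; order 3: 1; order 5: 1; order 15: 1.
Total: 19.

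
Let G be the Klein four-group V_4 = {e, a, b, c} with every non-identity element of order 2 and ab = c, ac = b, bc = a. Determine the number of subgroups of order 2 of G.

3

|G| = 4 and 2 | 4, so subgroups of order 2 are possible by Lagrange.
The subgroups of order 2 are: {e, a}; {e, b}; {e, c}.
So G has 3 subgroups of order 2.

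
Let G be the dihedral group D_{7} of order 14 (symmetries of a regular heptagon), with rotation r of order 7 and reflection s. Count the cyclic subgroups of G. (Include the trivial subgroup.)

9

A cyclic subgroup of order d is generated by each of its φ(d) elements of order d, so the cyclic subgroups of order d number (#elements of order d)/φ(d).
Cyclic subgroups by order — order 1: 1; order 2: 7; order 7: 1.
Total: 9.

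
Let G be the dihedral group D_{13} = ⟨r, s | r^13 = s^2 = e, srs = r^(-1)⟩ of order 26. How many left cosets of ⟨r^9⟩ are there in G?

2

|⟨r^9⟩| = 13 and |G| = 26.
By Lagrange, [G : H] = |G|/|H| = 26/13 = 2.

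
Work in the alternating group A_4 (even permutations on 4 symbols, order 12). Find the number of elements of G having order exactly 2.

3

The elements of order 2 are: (1 2)(3 4), (1 3)(2 4), (1 4)(2 3).
That's 3.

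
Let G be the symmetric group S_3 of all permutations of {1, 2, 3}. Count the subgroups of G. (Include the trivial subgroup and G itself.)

6

|G| = 6, so by Lagrange every subgroup order divides 6. Divisors: 1, 2, 3, 6.
Subgroups by order — order 1: 1; order 2: 3; order 3: 1; order 6: 1.
Total: 1 + 3 + 1 + 1 = 6.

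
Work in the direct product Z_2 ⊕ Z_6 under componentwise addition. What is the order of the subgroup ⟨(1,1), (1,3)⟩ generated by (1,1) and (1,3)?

|⟨(1,1)⟩| = 6 and |⟨(1,3)⟩| = 2, so |H| is a multiple of lcm(6, 2) = 6 and divides |G| = 12.
Closing under the operation: H = {(0,0), (0,2), (0,4), (1,1), (1,3), (1,5)}, so |H| = 6.

6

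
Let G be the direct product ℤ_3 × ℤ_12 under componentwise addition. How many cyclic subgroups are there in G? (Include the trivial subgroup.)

A cyclic subgroup of order d is generated by each of its φ(d) elements of order d, so the cyclic subgroups of order d number (#elements of order d)/φ(d).
Cyclic subgroups by order — order 1: 1; order 2: 1; order 3: 4; order 4: 1; order 6: 4; order 12: 4.
Total: 15.

15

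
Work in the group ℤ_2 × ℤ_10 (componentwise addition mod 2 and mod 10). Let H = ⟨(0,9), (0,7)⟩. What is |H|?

10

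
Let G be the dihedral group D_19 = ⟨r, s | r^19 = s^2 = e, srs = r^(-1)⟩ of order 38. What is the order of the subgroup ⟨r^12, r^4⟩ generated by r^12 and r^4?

19

|⟨r^12⟩| = 19 and |⟨r^4⟩| = 19, so |H| is a multiple of lcm(19, 19) = 19 and divides |G| = 38.
Closing under the operation: H = {e, r, r^2, r^3, r^4, r^5, r^6, r^7, r^8, r^9, r^10, r^11, r^12, r^13, r^14, r^15, r^16, r^17, r^18}, so |H| = 19.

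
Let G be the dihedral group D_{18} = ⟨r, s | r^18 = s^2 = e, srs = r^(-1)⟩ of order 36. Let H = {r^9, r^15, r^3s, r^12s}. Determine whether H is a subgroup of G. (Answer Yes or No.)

No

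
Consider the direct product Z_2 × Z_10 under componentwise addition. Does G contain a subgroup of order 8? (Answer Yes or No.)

No

8 does not divide |G| = 20, so by Lagrange no subgroup of order 8 exists.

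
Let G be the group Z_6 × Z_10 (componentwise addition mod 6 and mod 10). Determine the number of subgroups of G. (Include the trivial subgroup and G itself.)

|G| = 60, so by Lagrange every subgroup order divides 60. Divisors: 1, 2, 3, 4, 5, 6, 10, 12, 15, 20, 30, 60.
Subgroups by order — order 1: 1; order 2: 3; order 3: 1; order 4: 1; order 5: 1; order 6: 3; order 10: 3; order 12: 1; order 15: 1; order 20: 1; order 30: 3; order 60: 1.
Total: 1 + 3 + 1 + 1 + 1 + 3 + 3 + 1 + 1 + 1 + 3 + 1 = 20.

20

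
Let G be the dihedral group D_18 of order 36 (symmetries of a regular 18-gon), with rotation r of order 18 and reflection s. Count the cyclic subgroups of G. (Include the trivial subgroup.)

24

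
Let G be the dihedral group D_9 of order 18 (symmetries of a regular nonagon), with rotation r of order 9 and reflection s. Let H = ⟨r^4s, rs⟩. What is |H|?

6

|⟨r^4s⟩| = 2 and |⟨rs⟩| = 2, so |H| is a multiple of lcm(2, 2) = 2 and divides |G| = 18.
Closing under the operation: H = {e, r^3, r^6, rs, r^4s, r^7s}, so |H| = 6.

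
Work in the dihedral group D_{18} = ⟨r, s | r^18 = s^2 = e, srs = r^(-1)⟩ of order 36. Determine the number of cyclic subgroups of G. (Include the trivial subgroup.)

24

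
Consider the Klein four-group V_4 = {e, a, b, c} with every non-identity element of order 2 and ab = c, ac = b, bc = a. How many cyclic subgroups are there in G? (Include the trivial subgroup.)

4

Group the elements of G by the cyclic subgroup they generate; each cyclic subgroup of order d accounts for φ(d) elements.
Cyclic subgroups by order — order 1: 1; order 2: 3.
Total: 4.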